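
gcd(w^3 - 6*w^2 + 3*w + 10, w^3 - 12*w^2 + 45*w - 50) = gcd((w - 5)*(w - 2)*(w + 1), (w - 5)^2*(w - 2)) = w^2 - 7*w + 10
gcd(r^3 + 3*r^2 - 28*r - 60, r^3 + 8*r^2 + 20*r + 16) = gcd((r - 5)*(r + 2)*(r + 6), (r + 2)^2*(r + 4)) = r + 2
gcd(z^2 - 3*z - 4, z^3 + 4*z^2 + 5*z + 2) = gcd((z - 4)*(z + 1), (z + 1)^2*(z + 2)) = z + 1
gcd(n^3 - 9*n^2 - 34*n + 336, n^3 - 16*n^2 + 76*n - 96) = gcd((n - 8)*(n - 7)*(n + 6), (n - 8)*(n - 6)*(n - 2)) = n - 8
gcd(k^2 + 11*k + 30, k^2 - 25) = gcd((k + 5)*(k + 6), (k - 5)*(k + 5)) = k + 5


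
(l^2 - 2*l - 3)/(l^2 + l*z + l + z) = (l - 3)/(l + z)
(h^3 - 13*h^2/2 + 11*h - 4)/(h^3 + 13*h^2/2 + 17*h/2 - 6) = (h^2 - 6*h + 8)/(h^2 + 7*h + 12)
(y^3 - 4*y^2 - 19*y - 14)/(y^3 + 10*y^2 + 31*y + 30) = (y^2 - 6*y - 7)/(y^2 + 8*y + 15)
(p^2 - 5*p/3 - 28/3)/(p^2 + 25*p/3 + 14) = (p - 4)/(p + 6)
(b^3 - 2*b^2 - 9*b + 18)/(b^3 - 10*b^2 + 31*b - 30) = (b + 3)/(b - 5)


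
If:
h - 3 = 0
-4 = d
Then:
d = -4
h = 3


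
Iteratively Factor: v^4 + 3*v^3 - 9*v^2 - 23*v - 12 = (v + 1)*(v^3 + 2*v^2 - 11*v - 12) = (v - 3)*(v + 1)*(v^2 + 5*v + 4) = (v - 3)*(v + 1)^2*(v + 4)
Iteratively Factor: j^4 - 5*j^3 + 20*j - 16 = (j + 2)*(j^3 - 7*j^2 + 14*j - 8) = (j - 4)*(j + 2)*(j^2 - 3*j + 2) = (j - 4)*(j - 2)*(j + 2)*(j - 1)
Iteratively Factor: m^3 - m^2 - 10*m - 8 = (m + 2)*(m^2 - 3*m - 4) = (m - 4)*(m + 2)*(m + 1)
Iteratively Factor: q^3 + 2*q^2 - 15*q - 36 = (q + 3)*(q^2 - q - 12) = (q - 4)*(q + 3)*(q + 3)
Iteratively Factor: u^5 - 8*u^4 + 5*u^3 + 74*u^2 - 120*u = (u - 2)*(u^4 - 6*u^3 - 7*u^2 + 60*u) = (u - 5)*(u - 2)*(u^3 - u^2 - 12*u) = u*(u - 5)*(u - 2)*(u^2 - u - 12) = u*(u - 5)*(u - 4)*(u - 2)*(u + 3)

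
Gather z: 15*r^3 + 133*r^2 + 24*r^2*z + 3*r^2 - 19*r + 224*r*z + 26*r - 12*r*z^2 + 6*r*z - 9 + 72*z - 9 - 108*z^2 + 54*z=15*r^3 + 136*r^2 + 7*r + z^2*(-12*r - 108) + z*(24*r^2 + 230*r + 126) - 18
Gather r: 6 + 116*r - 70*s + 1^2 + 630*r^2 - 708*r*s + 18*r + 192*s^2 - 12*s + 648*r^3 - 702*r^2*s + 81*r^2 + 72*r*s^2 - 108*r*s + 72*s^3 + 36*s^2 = 648*r^3 + r^2*(711 - 702*s) + r*(72*s^2 - 816*s + 134) + 72*s^3 + 228*s^2 - 82*s + 7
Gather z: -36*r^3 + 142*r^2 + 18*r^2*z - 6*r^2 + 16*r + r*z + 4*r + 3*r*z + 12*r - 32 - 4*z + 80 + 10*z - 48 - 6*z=-36*r^3 + 136*r^2 + 32*r + z*(18*r^2 + 4*r)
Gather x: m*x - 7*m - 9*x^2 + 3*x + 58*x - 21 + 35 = -7*m - 9*x^2 + x*(m + 61) + 14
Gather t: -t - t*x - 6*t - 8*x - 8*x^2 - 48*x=t*(-x - 7) - 8*x^2 - 56*x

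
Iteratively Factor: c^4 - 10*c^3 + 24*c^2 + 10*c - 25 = (c - 5)*(c^3 - 5*c^2 - c + 5) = (c - 5)*(c + 1)*(c^2 - 6*c + 5) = (c - 5)*(c - 1)*(c + 1)*(c - 5)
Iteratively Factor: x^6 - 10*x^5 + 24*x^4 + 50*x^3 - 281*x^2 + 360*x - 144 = (x + 3)*(x^5 - 13*x^4 + 63*x^3 - 139*x^2 + 136*x - 48) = (x - 1)*(x + 3)*(x^4 - 12*x^3 + 51*x^2 - 88*x + 48) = (x - 4)*(x - 1)*(x + 3)*(x^3 - 8*x^2 + 19*x - 12) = (x - 4)^2*(x - 1)*(x + 3)*(x^2 - 4*x + 3) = (x - 4)^2*(x - 1)^2*(x + 3)*(x - 3)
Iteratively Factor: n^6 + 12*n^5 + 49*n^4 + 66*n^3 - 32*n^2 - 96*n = (n + 2)*(n^5 + 10*n^4 + 29*n^3 + 8*n^2 - 48*n) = (n + 2)*(n + 4)*(n^4 + 6*n^3 + 5*n^2 - 12*n) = (n - 1)*(n + 2)*(n + 4)*(n^3 + 7*n^2 + 12*n) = (n - 1)*(n + 2)*(n + 3)*(n + 4)*(n^2 + 4*n) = n*(n - 1)*(n + 2)*(n + 3)*(n + 4)*(n + 4)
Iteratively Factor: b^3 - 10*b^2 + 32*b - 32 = (b - 4)*(b^2 - 6*b + 8) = (b - 4)^2*(b - 2)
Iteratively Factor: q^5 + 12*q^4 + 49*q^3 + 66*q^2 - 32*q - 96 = (q + 4)*(q^4 + 8*q^3 + 17*q^2 - 2*q - 24) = (q + 2)*(q + 4)*(q^3 + 6*q^2 + 5*q - 12) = (q + 2)*(q + 3)*(q + 4)*(q^2 + 3*q - 4) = (q - 1)*(q + 2)*(q + 3)*(q + 4)*(q + 4)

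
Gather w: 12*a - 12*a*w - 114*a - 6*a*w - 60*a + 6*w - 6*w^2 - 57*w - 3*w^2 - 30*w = -162*a - 9*w^2 + w*(-18*a - 81)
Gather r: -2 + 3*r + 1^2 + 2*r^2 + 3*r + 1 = 2*r^2 + 6*r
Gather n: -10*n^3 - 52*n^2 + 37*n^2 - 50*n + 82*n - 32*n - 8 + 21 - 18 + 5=-10*n^3 - 15*n^2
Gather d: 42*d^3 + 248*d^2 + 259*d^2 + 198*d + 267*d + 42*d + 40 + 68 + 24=42*d^3 + 507*d^2 + 507*d + 132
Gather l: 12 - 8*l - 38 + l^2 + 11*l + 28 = l^2 + 3*l + 2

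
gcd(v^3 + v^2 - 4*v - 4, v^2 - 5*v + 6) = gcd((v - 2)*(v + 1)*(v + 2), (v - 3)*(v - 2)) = v - 2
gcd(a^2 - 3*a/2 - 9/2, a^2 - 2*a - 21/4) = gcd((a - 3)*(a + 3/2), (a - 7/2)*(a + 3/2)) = a + 3/2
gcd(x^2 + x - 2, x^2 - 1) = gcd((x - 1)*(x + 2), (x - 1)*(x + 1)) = x - 1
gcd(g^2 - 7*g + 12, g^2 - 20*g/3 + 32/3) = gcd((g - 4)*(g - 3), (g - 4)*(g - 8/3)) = g - 4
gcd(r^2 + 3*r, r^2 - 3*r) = r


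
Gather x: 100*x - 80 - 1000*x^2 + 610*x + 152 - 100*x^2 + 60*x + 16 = -1100*x^2 + 770*x + 88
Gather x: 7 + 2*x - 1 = 2*x + 6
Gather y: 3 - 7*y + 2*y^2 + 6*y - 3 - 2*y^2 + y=0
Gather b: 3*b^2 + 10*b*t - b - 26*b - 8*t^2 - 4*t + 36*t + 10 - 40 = 3*b^2 + b*(10*t - 27) - 8*t^2 + 32*t - 30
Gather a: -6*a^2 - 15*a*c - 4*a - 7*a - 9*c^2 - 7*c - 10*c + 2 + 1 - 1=-6*a^2 + a*(-15*c - 11) - 9*c^2 - 17*c + 2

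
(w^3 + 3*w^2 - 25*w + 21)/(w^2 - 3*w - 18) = (-w^3 - 3*w^2 + 25*w - 21)/(-w^2 + 3*w + 18)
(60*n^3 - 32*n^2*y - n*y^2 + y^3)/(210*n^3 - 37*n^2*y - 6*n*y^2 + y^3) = (-2*n + y)/(-7*n + y)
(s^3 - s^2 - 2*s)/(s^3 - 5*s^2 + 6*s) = (s + 1)/(s - 3)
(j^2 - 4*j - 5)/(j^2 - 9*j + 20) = (j + 1)/(j - 4)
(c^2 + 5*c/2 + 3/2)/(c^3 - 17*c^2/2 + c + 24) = (c + 1)/(c^2 - 10*c + 16)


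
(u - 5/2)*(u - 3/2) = u^2 - 4*u + 15/4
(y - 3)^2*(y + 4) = y^3 - 2*y^2 - 15*y + 36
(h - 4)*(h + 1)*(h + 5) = h^3 + 2*h^2 - 19*h - 20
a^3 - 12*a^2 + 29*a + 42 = (a - 7)*(a - 6)*(a + 1)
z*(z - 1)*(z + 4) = z^3 + 3*z^2 - 4*z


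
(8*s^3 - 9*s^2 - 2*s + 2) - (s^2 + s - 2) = 8*s^3 - 10*s^2 - 3*s + 4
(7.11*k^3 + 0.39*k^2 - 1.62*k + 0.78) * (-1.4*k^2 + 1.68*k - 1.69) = -9.954*k^5 + 11.3988*k^4 - 9.0927*k^3 - 4.4727*k^2 + 4.0482*k - 1.3182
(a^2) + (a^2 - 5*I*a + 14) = 2*a^2 - 5*I*a + 14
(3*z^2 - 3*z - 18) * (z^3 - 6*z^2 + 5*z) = 3*z^5 - 21*z^4 + 15*z^3 + 93*z^2 - 90*z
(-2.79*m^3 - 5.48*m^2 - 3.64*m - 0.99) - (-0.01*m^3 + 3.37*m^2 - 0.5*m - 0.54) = -2.78*m^3 - 8.85*m^2 - 3.14*m - 0.45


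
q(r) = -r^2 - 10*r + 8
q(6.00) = -88.00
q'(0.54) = -11.08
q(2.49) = -23.10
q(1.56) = -10.03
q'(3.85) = -17.70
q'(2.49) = -14.98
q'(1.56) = -13.12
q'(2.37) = -14.74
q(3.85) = -45.32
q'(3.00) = -16.00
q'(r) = -2*r - 10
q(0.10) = 6.99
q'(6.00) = -22.00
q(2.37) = -21.32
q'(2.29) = -14.58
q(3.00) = -31.00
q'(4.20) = -18.40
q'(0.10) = -10.20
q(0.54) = 2.31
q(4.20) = -51.64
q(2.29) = -20.14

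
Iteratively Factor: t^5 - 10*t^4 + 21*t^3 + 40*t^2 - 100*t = (t - 5)*(t^4 - 5*t^3 - 4*t^2 + 20*t) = (t - 5)^2*(t^3 - 4*t) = t*(t - 5)^2*(t^2 - 4) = t*(t - 5)^2*(t + 2)*(t - 2)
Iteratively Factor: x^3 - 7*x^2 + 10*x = (x)*(x^2 - 7*x + 10) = x*(x - 5)*(x - 2)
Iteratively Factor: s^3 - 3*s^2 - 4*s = (s + 1)*(s^2 - 4*s) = s*(s + 1)*(s - 4)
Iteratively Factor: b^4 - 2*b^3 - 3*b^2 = (b + 1)*(b^3 - 3*b^2) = b*(b + 1)*(b^2 - 3*b) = b^2*(b + 1)*(b - 3)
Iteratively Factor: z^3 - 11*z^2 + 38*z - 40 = (z - 2)*(z^2 - 9*z + 20) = (z - 5)*(z - 2)*(z - 4)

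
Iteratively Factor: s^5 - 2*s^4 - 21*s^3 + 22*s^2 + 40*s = (s - 2)*(s^4 - 21*s^2 - 20*s) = s*(s - 2)*(s^3 - 21*s - 20) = s*(s - 5)*(s - 2)*(s^2 + 5*s + 4) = s*(s - 5)*(s - 2)*(s + 4)*(s + 1)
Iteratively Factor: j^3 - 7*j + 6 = (j - 2)*(j^2 + 2*j - 3) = (j - 2)*(j + 3)*(j - 1)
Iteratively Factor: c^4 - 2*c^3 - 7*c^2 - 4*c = (c + 1)*(c^3 - 3*c^2 - 4*c) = (c + 1)^2*(c^2 - 4*c) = c*(c + 1)^2*(c - 4)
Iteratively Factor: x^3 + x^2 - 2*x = (x + 2)*(x^2 - x) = x*(x + 2)*(x - 1)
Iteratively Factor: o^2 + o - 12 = (o - 3)*(o + 4)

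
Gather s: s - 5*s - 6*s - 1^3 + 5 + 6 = 10 - 10*s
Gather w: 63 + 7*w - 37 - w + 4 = 6*w + 30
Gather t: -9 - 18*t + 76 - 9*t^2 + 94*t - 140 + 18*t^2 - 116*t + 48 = 9*t^2 - 40*t - 25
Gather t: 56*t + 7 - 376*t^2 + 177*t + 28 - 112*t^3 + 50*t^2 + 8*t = -112*t^3 - 326*t^2 + 241*t + 35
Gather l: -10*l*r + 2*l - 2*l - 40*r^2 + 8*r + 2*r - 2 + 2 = -10*l*r - 40*r^2 + 10*r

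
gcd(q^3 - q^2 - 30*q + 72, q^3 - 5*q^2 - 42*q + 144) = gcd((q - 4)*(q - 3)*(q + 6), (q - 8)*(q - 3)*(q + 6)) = q^2 + 3*q - 18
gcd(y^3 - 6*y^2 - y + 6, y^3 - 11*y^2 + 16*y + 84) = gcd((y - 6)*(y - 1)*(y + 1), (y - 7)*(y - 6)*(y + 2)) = y - 6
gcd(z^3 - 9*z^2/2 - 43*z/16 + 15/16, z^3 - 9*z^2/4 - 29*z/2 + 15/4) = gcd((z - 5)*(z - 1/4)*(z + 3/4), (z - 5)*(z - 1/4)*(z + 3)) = z^2 - 21*z/4 + 5/4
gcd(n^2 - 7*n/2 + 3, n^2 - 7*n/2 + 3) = n^2 - 7*n/2 + 3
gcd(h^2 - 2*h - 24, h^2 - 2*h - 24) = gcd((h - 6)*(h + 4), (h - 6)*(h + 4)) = h^2 - 2*h - 24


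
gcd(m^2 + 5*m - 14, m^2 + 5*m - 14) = m^2 + 5*m - 14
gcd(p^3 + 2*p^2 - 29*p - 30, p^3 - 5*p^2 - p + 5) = p^2 - 4*p - 5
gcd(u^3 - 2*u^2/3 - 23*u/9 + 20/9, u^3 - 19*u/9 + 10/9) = u^2 + 2*u/3 - 5/3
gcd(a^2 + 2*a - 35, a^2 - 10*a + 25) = a - 5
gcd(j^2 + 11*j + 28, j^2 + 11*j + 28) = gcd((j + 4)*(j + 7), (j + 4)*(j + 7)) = j^2 + 11*j + 28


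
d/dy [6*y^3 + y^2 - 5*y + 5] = 18*y^2 + 2*y - 5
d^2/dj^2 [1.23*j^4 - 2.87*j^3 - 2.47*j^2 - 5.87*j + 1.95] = 14.76*j^2 - 17.22*j - 4.94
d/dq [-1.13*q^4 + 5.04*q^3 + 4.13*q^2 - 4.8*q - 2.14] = -4.52*q^3 + 15.12*q^2 + 8.26*q - 4.8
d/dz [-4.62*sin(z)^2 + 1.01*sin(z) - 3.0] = (1.01 - 9.24*sin(z))*cos(z)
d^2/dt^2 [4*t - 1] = 0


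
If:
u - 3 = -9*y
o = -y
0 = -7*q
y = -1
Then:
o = 1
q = 0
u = 12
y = -1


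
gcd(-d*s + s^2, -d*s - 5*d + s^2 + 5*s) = -d + s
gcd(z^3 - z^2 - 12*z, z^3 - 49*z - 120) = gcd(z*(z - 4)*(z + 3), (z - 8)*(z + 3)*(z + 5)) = z + 3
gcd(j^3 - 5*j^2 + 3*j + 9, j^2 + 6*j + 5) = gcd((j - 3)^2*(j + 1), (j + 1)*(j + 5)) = j + 1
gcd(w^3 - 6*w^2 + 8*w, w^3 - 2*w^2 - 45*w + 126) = 1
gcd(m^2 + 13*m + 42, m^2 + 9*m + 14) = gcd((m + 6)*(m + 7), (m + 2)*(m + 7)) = m + 7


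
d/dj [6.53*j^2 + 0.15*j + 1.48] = 13.06*j + 0.15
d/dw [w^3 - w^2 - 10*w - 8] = 3*w^2 - 2*w - 10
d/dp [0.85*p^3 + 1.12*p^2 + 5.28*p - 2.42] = 2.55*p^2 + 2.24*p + 5.28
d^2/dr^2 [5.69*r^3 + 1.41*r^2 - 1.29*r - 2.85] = 34.14*r + 2.82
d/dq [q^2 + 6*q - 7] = 2*q + 6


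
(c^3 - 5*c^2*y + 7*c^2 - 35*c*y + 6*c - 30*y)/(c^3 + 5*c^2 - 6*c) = (c^2 - 5*c*y + c - 5*y)/(c*(c - 1))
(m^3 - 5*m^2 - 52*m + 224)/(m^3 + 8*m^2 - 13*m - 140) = (m - 8)/(m + 5)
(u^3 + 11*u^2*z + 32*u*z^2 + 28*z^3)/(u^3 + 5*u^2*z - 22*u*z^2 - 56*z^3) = (-u - 2*z)/(-u + 4*z)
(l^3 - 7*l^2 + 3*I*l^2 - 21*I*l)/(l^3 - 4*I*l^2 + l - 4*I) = l*(l^2 + l*(-7 + 3*I) - 21*I)/(l^3 - 4*I*l^2 + l - 4*I)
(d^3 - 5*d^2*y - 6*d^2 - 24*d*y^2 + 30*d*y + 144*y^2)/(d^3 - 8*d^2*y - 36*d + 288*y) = (d + 3*y)/(d + 6)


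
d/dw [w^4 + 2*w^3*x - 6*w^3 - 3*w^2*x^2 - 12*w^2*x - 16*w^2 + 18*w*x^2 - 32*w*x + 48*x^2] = 4*w^3 + 6*w^2*x - 18*w^2 - 6*w*x^2 - 24*w*x - 32*w + 18*x^2 - 32*x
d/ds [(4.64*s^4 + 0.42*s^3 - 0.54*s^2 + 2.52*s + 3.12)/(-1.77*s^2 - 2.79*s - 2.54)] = (-16.4256*s^5 - 39.5802*s^4 - 49.486*s^3 + 2.7666*s^2 + 13.788*s + 2.304)/(3.1329*s^4 + 9.8766*s^3 + 16.7757*s^2 + 14.1732*s + 6.4516)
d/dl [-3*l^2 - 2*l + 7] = -6*l - 2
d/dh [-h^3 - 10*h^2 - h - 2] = -3*h^2 - 20*h - 1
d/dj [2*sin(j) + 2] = 2*cos(j)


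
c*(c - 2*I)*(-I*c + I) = -I*c^3 - 2*c^2 + I*c^2 + 2*c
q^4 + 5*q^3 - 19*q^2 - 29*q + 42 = (q - 3)*(q - 1)*(q + 2)*(q + 7)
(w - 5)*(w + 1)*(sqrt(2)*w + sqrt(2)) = sqrt(2)*w^3 - 3*sqrt(2)*w^2 - 9*sqrt(2)*w - 5*sqrt(2)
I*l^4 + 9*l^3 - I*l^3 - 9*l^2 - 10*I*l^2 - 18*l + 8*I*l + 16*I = (l - 2)*(l - 8*I)*(l - I)*(I*l + I)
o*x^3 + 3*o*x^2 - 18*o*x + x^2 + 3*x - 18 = (x - 3)*(x + 6)*(o*x + 1)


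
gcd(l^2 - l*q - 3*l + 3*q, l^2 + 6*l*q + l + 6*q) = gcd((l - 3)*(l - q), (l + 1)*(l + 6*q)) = 1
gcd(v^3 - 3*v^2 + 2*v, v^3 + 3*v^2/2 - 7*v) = v^2 - 2*v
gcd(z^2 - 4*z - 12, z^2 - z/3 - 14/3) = z + 2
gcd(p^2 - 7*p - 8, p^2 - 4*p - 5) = p + 1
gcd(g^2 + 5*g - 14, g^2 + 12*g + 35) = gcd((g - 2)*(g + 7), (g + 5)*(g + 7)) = g + 7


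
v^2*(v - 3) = v^3 - 3*v^2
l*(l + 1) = l^2 + l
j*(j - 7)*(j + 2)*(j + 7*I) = j^4 - 5*j^3 + 7*I*j^3 - 14*j^2 - 35*I*j^2 - 98*I*j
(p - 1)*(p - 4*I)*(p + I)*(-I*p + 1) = -I*p^4 - 2*p^3 + I*p^3 + 2*p^2 - 7*I*p^2 + 4*p + 7*I*p - 4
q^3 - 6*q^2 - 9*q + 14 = (q - 7)*(q - 1)*(q + 2)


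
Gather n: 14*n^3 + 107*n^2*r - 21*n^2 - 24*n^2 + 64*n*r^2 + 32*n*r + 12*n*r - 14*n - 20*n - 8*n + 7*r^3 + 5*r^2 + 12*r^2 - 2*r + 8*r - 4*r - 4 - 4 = 14*n^3 + n^2*(107*r - 45) + n*(64*r^2 + 44*r - 42) + 7*r^3 + 17*r^2 + 2*r - 8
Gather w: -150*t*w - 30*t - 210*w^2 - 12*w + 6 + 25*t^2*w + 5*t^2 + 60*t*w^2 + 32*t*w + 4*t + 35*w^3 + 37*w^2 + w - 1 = 5*t^2 - 26*t + 35*w^3 + w^2*(60*t - 173) + w*(25*t^2 - 118*t - 11) + 5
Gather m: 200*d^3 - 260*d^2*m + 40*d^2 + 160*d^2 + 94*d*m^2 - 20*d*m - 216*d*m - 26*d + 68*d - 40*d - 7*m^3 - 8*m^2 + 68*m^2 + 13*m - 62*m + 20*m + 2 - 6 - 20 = 200*d^3 + 200*d^2 + 2*d - 7*m^3 + m^2*(94*d + 60) + m*(-260*d^2 - 236*d - 29) - 24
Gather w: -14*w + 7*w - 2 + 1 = -7*w - 1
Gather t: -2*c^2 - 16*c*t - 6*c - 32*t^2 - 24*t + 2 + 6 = -2*c^2 - 6*c - 32*t^2 + t*(-16*c - 24) + 8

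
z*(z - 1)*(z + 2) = z^3 + z^2 - 2*z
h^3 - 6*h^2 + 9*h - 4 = (h - 4)*(h - 1)^2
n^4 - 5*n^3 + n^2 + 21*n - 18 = (n - 3)^2*(n - 1)*(n + 2)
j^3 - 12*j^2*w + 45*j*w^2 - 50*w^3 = (j - 5*w)^2*(j - 2*w)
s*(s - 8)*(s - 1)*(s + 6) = s^4 - 3*s^3 - 46*s^2 + 48*s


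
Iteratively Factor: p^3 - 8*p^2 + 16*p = (p - 4)*(p^2 - 4*p) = p*(p - 4)*(p - 4)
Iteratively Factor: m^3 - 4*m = (m - 2)*(m^2 + 2*m) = m*(m - 2)*(m + 2)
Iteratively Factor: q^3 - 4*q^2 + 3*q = (q - 3)*(q^2 - q) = (q - 3)*(q - 1)*(q)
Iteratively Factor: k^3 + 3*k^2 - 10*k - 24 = (k + 2)*(k^2 + k - 12) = (k + 2)*(k + 4)*(k - 3)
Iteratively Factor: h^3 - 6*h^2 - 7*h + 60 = (h + 3)*(h^2 - 9*h + 20) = (h - 4)*(h + 3)*(h - 5)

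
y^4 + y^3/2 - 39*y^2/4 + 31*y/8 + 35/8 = (y - 5/2)*(y - 1)*(y + 1/2)*(y + 7/2)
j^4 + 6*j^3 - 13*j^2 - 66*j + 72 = (j - 3)*(j - 1)*(j + 4)*(j + 6)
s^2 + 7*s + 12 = (s + 3)*(s + 4)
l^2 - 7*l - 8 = (l - 8)*(l + 1)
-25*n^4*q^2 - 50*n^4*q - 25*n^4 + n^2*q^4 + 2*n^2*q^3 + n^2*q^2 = (-5*n + q)*(5*n + q)*(n*q + n)^2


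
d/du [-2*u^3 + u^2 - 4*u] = -6*u^2 + 2*u - 4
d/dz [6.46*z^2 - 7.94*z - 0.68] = 12.92*z - 7.94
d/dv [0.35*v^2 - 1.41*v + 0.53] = 0.7*v - 1.41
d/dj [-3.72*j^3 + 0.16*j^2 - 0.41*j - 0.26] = -11.16*j^2 + 0.32*j - 0.41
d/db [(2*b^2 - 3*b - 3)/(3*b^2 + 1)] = (9*b^2 + 22*b - 3)/(9*b^4 + 6*b^2 + 1)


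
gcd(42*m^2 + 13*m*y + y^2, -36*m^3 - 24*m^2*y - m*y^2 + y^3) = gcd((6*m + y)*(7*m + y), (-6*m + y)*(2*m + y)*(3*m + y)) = 1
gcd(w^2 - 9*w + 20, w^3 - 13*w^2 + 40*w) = w - 5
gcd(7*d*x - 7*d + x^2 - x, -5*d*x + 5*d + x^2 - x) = x - 1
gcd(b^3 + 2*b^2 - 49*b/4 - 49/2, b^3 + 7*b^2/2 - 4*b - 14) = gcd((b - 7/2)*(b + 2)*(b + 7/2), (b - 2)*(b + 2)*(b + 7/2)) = b^2 + 11*b/2 + 7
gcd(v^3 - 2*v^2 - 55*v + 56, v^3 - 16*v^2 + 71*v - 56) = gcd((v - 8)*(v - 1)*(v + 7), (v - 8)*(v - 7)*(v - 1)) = v^2 - 9*v + 8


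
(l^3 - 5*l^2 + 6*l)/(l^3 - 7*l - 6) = l*(l - 2)/(l^2 + 3*l + 2)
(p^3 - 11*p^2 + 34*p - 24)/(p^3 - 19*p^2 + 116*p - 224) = (p^2 - 7*p + 6)/(p^2 - 15*p + 56)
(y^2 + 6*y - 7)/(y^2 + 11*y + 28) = (y - 1)/(y + 4)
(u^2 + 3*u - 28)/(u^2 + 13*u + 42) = (u - 4)/(u + 6)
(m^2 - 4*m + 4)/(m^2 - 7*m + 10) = (m - 2)/(m - 5)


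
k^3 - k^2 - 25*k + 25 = (k - 5)*(k - 1)*(k + 5)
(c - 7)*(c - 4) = c^2 - 11*c + 28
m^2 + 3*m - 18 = (m - 3)*(m + 6)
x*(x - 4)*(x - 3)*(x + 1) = x^4 - 6*x^3 + 5*x^2 + 12*x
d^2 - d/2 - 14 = (d - 4)*(d + 7/2)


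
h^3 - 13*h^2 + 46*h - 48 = (h - 8)*(h - 3)*(h - 2)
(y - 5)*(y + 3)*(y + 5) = y^3 + 3*y^2 - 25*y - 75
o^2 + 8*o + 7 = (o + 1)*(o + 7)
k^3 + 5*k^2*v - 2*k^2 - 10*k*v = k*(k - 2)*(k + 5*v)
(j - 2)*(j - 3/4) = j^2 - 11*j/4 + 3/2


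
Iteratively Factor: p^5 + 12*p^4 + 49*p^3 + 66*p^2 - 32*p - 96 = (p + 3)*(p^4 + 9*p^3 + 22*p^2 - 32) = (p + 3)*(p + 4)*(p^3 + 5*p^2 + 2*p - 8) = (p - 1)*(p + 3)*(p + 4)*(p^2 + 6*p + 8) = (p - 1)*(p + 2)*(p + 3)*(p + 4)*(p + 4)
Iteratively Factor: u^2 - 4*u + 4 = (u - 2)*(u - 2)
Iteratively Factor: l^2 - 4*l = (l)*(l - 4)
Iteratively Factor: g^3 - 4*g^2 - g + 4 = (g - 1)*(g^2 - 3*g - 4) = (g - 4)*(g - 1)*(g + 1)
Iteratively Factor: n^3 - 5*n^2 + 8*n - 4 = (n - 2)*(n^2 - 3*n + 2) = (n - 2)^2*(n - 1)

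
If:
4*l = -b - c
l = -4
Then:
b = 16 - c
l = -4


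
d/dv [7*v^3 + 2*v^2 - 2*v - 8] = 21*v^2 + 4*v - 2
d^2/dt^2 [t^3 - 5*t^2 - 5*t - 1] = 6*t - 10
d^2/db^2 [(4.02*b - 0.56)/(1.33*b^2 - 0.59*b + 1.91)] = ((6.2332 - 32.0796*b)*(1.33*b^2 - 0.59*b + 1.91) + (2.66*b - 0.59)*(4.02*b - 0.56)*(5.32*b - 1.18))/(1.33*b^2 - 0.59*b + 1.91)^3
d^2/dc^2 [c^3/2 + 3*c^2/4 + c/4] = 3*c + 3/2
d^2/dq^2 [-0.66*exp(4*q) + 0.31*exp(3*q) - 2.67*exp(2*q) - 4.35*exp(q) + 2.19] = (-10.56*exp(3*q) + 2.79*exp(2*q) - 10.68*exp(q) - 4.35)*exp(q)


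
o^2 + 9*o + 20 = (o + 4)*(o + 5)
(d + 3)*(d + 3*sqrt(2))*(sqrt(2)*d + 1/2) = sqrt(2)*d^3 + 3*sqrt(2)*d^2 + 13*d^2/2 + 3*sqrt(2)*d/2 + 39*d/2 + 9*sqrt(2)/2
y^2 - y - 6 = (y - 3)*(y + 2)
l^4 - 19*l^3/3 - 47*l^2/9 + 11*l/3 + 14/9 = (l - 7)*(l - 2/3)*(l + 1/3)*(l + 1)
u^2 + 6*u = u*(u + 6)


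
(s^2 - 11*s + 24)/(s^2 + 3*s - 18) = (s - 8)/(s + 6)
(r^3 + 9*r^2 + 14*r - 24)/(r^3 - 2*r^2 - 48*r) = (r^2 + 3*r - 4)/(r*(r - 8))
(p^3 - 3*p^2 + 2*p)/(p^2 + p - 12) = p*(p^2 - 3*p + 2)/(p^2 + p - 12)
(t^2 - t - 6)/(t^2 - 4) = (t - 3)/(t - 2)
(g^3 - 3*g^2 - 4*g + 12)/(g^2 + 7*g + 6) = (g^3 - 3*g^2 - 4*g + 12)/(g^2 + 7*g + 6)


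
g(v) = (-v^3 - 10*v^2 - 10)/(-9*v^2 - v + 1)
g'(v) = (18*v + 1)*(-v^3 - 10*v^2 - 10)/(-9*v^2 - v + 1)^2 + (-3*v^2 - 20*v)/(-9*v^2 - v + 1) = (v*(3*v + 20)*(9*v^2 + v - 1) - (18*v + 1)*(v^3 + 10*v^2 + 10))/(9*v^2 + v - 1)^2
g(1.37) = 1.82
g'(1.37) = -0.79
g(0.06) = -11.06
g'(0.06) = -26.68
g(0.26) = -81.26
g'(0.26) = -3548.25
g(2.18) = 1.54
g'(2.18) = -0.10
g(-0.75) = 4.59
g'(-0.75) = 13.30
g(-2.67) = 1.03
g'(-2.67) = 0.27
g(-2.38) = 1.12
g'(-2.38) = 0.34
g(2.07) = 1.56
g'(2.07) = -0.13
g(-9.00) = 0.13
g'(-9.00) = 0.12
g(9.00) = 2.10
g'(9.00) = 0.11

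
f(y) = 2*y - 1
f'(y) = 2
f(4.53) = 8.06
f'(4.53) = 2.00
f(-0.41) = -1.82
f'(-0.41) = 2.00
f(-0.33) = -1.66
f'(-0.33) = 2.00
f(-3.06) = -7.12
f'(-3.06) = 2.00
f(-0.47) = -1.94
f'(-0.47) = 2.00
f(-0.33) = -1.66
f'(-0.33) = 2.00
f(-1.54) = -4.08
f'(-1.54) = 2.00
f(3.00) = 5.00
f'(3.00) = 2.00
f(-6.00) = -13.00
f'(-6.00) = 2.00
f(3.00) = 5.00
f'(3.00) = 2.00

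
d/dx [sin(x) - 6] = cos(x)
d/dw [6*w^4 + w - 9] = 24*w^3 + 1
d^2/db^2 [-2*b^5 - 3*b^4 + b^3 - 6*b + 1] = 2*b*(-20*b^2 - 18*b + 3)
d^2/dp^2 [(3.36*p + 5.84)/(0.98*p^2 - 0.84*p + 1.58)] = ((1.96*p - 0.84)*(3.36*p + 5.84)*(3.92*p - 1.68) - (19.7568*p + 5.8016)*(0.98*p^2 - 0.84*p + 1.58))/(0.98*p^2 - 0.84*p + 1.58)^3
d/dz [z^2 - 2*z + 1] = 2*z - 2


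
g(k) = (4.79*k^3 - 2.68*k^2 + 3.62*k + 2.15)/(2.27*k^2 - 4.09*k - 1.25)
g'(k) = (4.09 - 4.54*k)*(4.79*k^3 - 2.68*k^2 + 3.62*k + 2.15)/(2.27*k^2 - 4.09*k - 1.25)^2 + (14.37*k^2 - 5.36*k + 3.62)/(2.27*k^2 - 4.09*k - 1.25) = (10.8733*k^4 - 39.1822*k^3 - 15.2187*k^2 - 3.061*k + 4.2685)/(5.1529*k^4 - 18.5686*k^3 + 11.0531*k^2 + 10.225*k + 1.5625)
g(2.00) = -105.69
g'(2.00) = -1650.72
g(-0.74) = -1.30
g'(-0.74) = 1.90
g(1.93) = -48.81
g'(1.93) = -399.39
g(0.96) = -2.40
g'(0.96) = -4.01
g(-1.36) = -2.32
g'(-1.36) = 1.60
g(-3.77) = -6.60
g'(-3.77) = 1.90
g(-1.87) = -3.16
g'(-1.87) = 1.68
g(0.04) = -1.62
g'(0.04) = 2.07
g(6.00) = 17.20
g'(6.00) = 1.62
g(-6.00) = -10.96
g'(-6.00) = 2.00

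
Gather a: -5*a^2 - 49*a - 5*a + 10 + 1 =-5*a^2 - 54*a + 11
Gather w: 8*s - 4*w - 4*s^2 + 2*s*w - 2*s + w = -4*s^2 + 6*s + w*(2*s - 3)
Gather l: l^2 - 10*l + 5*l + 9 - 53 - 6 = l^2 - 5*l - 50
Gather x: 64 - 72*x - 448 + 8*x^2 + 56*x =8*x^2 - 16*x - 384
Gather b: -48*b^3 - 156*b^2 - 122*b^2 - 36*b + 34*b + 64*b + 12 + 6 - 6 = -48*b^3 - 278*b^2 + 62*b + 12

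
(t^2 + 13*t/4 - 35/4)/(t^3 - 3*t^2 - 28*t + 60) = (t - 7/4)/(t^2 - 8*t + 12)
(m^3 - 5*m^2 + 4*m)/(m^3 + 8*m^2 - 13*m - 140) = m*(m - 1)/(m^2 + 12*m + 35)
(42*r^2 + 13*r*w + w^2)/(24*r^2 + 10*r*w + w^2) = (7*r + w)/(4*r + w)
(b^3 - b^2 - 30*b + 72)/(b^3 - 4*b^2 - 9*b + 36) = (b + 6)/(b + 3)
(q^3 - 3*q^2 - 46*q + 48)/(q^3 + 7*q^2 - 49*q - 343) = (q^3 - 3*q^2 - 46*q + 48)/(q^3 + 7*q^2 - 49*q - 343)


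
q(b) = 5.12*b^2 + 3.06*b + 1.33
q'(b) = 10.24*b + 3.06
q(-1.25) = 5.50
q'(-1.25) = -9.74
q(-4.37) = 85.73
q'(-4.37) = -41.69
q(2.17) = 32.08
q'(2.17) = 25.28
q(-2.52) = 26.13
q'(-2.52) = -22.74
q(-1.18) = 4.85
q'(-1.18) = -9.02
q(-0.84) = 2.37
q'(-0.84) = -5.54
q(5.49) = 172.45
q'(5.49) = 59.28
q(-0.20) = 0.92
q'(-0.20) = 1.01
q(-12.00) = 701.89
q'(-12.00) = -119.82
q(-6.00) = 167.29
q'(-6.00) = -58.38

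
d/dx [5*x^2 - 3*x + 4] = 10*x - 3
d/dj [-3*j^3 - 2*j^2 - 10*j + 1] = -9*j^2 - 4*j - 10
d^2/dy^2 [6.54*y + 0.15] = 0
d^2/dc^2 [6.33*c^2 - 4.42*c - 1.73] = 12.6600000000000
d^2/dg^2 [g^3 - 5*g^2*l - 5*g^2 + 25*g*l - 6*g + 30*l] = 6*g - 10*l - 10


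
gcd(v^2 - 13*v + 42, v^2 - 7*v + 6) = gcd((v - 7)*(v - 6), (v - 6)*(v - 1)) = v - 6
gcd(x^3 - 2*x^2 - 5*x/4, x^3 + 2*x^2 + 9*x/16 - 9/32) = 1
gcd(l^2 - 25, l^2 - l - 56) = 1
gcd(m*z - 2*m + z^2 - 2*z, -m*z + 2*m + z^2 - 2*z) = z - 2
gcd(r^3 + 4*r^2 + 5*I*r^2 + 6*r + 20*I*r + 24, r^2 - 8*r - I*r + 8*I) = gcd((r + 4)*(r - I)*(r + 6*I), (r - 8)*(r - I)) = r - I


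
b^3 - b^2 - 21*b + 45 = (b - 3)^2*(b + 5)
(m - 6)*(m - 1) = m^2 - 7*m + 6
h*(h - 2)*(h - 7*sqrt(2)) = h^3 - 7*sqrt(2)*h^2 - 2*h^2 + 14*sqrt(2)*h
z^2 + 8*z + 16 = (z + 4)^2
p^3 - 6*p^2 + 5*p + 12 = (p - 4)*(p - 3)*(p + 1)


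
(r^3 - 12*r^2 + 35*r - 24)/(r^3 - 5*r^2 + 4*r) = (r^2 - 11*r + 24)/(r*(r - 4))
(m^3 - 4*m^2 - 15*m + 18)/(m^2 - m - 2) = (-m^3 + 4*m^2 + 15*m - 18)/(-m^2 + m + 2)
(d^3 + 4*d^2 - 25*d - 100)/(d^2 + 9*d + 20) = d - 5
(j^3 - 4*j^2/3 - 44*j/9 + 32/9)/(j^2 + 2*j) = j - 10/3 + 16/(9*j)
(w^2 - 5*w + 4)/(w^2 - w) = (w - 4)/w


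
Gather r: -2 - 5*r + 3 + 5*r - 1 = 0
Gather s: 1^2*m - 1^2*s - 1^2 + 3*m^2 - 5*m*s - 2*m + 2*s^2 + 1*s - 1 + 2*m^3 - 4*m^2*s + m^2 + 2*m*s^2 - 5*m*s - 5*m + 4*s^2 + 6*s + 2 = 2*m^3 + 4*m^2 - 6*m + s^2*(2*m + 6) + s*(-4*m^2 - 10*m + 6)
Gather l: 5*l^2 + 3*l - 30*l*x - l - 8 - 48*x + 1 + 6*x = 5*l^2 + l*(2 - 30*x) - 42*x - 7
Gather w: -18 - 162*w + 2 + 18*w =-144*w - 16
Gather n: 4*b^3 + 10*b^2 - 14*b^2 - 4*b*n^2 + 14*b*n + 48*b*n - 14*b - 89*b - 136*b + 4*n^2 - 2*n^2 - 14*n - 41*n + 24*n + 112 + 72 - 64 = 4*b^3 - 4*b^2 - 239*b + n^2*(2 - 4*b) + n*(62*b - 31) + 120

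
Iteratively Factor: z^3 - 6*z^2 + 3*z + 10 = (z + 1)*(z^2 - 7*z + 10) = (z - 5)*(z + 1)*(z - 2)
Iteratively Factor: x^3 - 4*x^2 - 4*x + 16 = (x - 2)*(x^2 - 2*x - 8) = (x - 4)*(x - 2)*(x + 2)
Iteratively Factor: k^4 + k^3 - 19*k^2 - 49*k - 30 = (k + 2)*(k^3 - k^2 - 17*k - 15) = (k + 1)*(k + 2)*(k^2 - 2*k - 15) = (k - 5)*(k + 1)*(k + 2)*(k + 3)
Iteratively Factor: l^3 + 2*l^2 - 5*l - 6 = (l + 1)*(l^2 + l - 6) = (l + 1)*(l + 3)*(l - 2)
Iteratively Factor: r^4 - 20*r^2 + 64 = (r + 4)*(r^3 - 4*r^2 - 4*r + 16) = (r + 2)*(r + 4)*(r^2 - 6*r + 8) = (r - 4)*(r + 2)*(r + 4)*(r - 2)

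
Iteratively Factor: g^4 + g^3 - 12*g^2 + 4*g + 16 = (g + 4)*(g^3 - 3*g^2 + 4) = (g - 2)*(g + 4)*(g^2 - g - 2) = (g - 2)^2*(g + 4)*(g + 1)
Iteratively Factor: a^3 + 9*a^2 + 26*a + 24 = (a + 2)*(a^2 + 7*a + 12) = (a + 2)*(a + 3)*(a + 4)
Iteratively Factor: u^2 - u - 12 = (u - 4)*(u + 3)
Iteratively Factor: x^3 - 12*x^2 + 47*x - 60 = (x - 5)*(x^2 - 7*x + 12) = (x - 5)*(x - 3)*(x - 4)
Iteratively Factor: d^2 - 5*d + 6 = (d - 2)*(d - 3)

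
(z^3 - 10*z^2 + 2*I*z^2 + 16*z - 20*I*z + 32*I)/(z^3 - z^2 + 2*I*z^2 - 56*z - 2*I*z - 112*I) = (z - 2)/(z + 7)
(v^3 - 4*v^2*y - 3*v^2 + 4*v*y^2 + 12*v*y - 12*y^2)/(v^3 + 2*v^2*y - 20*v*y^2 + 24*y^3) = (v - 3)/(v + 6*y)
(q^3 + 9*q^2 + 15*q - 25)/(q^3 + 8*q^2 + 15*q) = (q^2 + 4*q - 5)/(q*(q + 3))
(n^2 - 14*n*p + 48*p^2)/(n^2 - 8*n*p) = (n - 6*p)/n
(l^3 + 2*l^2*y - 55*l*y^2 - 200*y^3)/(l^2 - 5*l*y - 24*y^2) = (l^2 + 10*l*y + 25*y^2)/(l + 3*y)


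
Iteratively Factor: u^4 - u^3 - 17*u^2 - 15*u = (u)*(u^3 - u^2 - 17*u - 15) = u*(u + 1)*(u^2 - 2*u - 15) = u*(u - 5)*(u + 1)*(u + 3)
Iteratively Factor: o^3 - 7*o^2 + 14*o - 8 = (o - 1)*(o^2 - 6*o + 8) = (o - 4)*(o - 1)*(o - 2)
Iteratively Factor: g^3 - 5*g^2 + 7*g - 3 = (g - 3)*(g^2 - 2*g + 1) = (g - 3)*(g - 1)*(g - 1)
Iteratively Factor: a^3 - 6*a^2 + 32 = (a - 4)*(a^2 - 2*a - 8) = (a - 4)*(a + 2)*(a - 4)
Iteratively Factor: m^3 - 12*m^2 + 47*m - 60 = (m - 4)*(m^2 - 8*m + 15) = (m - 4)*(m - 3)*(m - 5)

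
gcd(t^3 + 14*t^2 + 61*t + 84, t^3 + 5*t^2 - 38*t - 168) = t^2 + 11*t + 28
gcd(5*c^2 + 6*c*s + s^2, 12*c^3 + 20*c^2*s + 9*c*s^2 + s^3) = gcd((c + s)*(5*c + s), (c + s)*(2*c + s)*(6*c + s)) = c + s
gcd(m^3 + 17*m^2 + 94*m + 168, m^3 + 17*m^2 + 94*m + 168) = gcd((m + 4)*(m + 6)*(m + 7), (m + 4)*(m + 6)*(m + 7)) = m^3 + 17*m^2 + 94*m + 168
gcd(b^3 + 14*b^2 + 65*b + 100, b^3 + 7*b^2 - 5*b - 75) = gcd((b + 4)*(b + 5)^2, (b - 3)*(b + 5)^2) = b^2 + 10*b + 25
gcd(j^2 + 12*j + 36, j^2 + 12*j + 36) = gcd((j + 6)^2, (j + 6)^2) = j^2 + 12*j + 36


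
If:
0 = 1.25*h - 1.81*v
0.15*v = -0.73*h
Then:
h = 0.00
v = 0.00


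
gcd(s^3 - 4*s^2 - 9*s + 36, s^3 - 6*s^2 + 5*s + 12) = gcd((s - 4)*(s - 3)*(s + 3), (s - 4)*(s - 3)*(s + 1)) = s^2 - 7*s + 12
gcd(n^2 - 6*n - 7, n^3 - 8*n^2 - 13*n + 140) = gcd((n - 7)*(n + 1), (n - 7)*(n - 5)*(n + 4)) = n - 7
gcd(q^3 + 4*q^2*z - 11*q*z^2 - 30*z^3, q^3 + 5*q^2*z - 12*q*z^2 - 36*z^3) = -q^2 + q*z + 6*z^2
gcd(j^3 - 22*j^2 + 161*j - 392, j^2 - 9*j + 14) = j - 7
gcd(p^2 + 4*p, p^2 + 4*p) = p^2 + 4*p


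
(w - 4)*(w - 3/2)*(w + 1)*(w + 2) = w^4 - 5*w^3/2 - 17*w^2/2 + 7*w + 12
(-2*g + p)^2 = 4*g^2 - 4*g*p + p^2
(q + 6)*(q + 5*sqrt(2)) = q^2 + 6*q + 5*sqrt(2)*q + 30*sqrt(2)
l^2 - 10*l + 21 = (l - 7)*(l - 3)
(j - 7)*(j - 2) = j^2 - 9*j + 14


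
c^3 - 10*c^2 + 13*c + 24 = (c - 8)*(c - 3)*(c + 1)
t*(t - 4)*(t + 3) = t^3 - t^2 - 12*t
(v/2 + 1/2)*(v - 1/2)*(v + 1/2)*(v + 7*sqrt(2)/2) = v^4/2 + v^3/2 + 7*sqrt(2)*v^3/4 - v^2/8 + 7*sqrt(2)*v^2/4 - 7*sqrt(2)*v/16 - v/8 - 7*sqrt(2)/16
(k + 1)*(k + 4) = k^2 + 5*k + 4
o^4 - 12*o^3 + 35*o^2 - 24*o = o*(o - 8)*(o - 3)*(o - 1)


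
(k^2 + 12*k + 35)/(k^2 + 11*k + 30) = (k + 7)/(k + 6)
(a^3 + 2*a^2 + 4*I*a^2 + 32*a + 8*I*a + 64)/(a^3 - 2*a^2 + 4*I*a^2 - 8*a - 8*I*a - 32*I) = (a^2 + 4*I*a + 32)/(a^2 + 4*a*(-1 + I) - 16*I)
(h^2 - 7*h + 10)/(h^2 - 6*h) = (h^2 - 7*h + 10)/(h*(h - 6))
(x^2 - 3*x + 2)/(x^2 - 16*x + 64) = (x^2 - 3*x + 2)/(x^2 - 16*x + 64)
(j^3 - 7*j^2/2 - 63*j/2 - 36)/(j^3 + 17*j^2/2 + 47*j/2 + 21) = (2*j^2 - 13*j - 24)/(2*j^2 + 11*j + 14)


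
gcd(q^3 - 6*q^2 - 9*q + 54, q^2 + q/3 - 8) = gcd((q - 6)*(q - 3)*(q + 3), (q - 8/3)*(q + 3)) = q + 3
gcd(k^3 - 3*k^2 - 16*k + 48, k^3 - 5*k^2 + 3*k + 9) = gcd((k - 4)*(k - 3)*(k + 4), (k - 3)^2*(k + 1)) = k - 3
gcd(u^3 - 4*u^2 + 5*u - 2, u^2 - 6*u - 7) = 1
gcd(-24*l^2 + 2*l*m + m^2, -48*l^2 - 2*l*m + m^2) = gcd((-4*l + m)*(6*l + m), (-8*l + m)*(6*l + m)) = 6*l + m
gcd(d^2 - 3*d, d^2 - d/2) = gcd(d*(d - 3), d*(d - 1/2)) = d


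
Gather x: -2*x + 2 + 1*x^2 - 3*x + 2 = x^2 - 5*x + 4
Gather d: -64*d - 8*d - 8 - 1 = -72*d - 9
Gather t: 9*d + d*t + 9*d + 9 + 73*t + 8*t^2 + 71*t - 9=18*d + 8*t^2 + t*(d + 144)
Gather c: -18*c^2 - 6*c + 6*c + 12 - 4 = 8 - 18*c^2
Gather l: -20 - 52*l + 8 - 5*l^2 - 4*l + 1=-5*l^2 - 56*l - 11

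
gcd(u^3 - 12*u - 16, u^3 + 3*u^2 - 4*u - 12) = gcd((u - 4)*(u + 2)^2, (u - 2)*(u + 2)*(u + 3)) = u + 2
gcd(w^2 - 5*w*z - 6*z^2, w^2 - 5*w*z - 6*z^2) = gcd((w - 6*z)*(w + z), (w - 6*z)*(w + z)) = -w^2 + 5*w*z + 6*z^2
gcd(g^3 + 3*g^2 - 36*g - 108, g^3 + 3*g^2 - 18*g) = g + 6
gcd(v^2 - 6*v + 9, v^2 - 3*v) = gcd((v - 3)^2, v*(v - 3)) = v - 3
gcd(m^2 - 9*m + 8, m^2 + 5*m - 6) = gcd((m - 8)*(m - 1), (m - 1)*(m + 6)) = m - 1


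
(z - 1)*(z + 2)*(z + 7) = z^3 + 8*z^2 + 5*z - 14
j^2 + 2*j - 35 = (j - 5)*(j + 7)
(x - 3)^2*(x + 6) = x^3 - 27*x + 54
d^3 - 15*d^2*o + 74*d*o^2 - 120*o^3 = (d - 6*o)*(d - 5*o)*(d - 4*o)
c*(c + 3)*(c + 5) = c^3 + 8*c^2 + 15*c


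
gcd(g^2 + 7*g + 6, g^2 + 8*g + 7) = g + 1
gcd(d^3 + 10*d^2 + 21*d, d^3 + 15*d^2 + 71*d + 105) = d^2 + 10*d + 21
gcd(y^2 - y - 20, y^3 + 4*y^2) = y + 4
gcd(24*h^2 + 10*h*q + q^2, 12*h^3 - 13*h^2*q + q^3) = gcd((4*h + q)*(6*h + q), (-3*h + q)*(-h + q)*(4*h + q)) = 4*h + q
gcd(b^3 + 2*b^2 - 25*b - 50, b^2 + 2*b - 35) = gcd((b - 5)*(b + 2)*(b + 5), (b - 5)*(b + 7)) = b - 5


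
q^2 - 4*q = q*(q - 4)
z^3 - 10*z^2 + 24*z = z*(z - 6)*(z - 4)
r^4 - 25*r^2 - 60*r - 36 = (r - 6)*(r + 1)*(r + 2)*(r + 3)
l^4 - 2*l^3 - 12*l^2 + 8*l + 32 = (l - 4)*(l - 2)*(l + 2)^2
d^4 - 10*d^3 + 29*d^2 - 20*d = d*(d - 5)*(d - 4)*(d - 1)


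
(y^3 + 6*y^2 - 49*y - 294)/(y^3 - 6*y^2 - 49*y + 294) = (y + 6)/(y - 6)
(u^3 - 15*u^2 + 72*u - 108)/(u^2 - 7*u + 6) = (u^2 - 9*u + 18)/(u - 1)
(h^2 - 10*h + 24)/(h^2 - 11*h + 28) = (h - 6)/(h - 7)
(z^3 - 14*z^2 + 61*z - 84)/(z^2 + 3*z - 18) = (z^2 - 11*z + 28)/(z + 6)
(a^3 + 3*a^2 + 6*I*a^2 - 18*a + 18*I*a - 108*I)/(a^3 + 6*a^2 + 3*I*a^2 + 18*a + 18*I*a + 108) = (a - 3)/(a - 3*I)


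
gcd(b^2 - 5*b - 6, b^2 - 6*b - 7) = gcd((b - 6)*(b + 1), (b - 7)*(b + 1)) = b + 1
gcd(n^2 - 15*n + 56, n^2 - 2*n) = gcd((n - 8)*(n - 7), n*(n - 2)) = 1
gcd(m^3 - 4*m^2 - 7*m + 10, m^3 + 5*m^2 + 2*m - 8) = m^2 + m - 2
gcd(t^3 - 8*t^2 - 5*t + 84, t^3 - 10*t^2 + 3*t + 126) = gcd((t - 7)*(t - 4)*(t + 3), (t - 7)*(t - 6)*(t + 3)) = t^2 - 4*t - 21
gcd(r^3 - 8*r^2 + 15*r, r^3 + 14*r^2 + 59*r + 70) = 1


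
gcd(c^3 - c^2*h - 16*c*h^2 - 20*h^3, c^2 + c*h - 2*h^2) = c + 2*h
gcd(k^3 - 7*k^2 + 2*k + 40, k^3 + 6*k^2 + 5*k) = 1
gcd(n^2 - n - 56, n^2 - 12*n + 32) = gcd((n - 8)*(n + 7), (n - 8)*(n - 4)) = n - 8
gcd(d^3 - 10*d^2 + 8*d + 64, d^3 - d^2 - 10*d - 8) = d^2 - 2*d - 8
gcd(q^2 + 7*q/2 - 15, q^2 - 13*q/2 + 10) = q - 5/2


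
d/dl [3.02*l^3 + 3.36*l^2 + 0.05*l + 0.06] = 9.06*l^2 + 6.72*l + 0.05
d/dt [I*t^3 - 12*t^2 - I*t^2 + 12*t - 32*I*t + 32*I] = 3*I*t^2 - 24*t - 2*I*t + 12 - 32*I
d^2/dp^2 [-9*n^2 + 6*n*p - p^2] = -2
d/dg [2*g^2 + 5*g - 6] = 4*g + 5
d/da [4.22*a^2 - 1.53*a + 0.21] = 8.44*a - 1.53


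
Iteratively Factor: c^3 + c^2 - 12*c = (c + 4)*(c^2 - 3*c) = (c - 3)*(c + 4)*(c)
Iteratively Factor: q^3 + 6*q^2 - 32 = (q + 4)*(q^2 + 2*q - 8) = (q + 4)^2*(q - 2)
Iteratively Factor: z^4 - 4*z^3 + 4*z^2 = (z)*(z^3 - 4*z^2 + 4*z) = z*(z - 2)*(z^2 - 2*z) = z*(z - 2)^2*(z)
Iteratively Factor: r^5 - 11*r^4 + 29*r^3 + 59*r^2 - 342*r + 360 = (r - 2)*(r^4 - 9*r^3 + 11*r^2 + 81*r - 180) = (r - 2)*(r + 3)*(r^3 - 12*r^2 + 47*r - 60) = (r - 5)*(r - 2)*(r + 3)*(r^2 - 7*r + 12) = (r - 5)*(r - 4)*(r - 2)*(r + 3)*(r - 3)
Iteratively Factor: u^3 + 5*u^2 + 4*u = (u + 1)*(u^2 + 4*u) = u*(u + 1)*(u + 4)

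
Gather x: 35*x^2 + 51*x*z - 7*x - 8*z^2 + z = 35*x^2 + x*(51*z - 7) - 8*z^2 + z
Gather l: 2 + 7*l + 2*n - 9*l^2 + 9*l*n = -9*l^2 + l*(9*n + 7) + 2*n + 2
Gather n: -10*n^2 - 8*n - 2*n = -10*n^2 - 10*n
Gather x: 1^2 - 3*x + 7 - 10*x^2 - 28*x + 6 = -10*x^2 - 31*x + 14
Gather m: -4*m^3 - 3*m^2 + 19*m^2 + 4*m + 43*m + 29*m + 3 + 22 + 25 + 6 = -4*m^3 + 16*m^2 + 76*m + 56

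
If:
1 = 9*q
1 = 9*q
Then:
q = 1/9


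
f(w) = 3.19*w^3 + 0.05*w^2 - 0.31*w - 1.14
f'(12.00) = 1378.97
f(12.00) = 5514.66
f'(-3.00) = 85.52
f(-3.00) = -85.89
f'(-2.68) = 68.16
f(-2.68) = -61.35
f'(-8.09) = 625.22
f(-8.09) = -1684.39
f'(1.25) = 14.77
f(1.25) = 4.78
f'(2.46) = 57.85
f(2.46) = 45.89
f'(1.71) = 27.84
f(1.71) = 14.43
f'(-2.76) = 72.31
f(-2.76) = -66.97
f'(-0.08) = -0.26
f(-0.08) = -1.12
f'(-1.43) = 19.12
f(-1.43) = -9.92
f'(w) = 9.57*w^2 + 0.1*w - 0.31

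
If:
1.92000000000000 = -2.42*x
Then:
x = -0.79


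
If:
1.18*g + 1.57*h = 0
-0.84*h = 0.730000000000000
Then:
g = 1.16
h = -0.87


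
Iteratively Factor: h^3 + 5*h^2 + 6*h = (h)*(h^2 + 5*h + 6) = h*(h + 2)*(h + 3)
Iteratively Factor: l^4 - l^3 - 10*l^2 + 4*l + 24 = (l + 2)*(l^3 - 3*l^2 - 4*l + 12) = (l - 3)*(l + 2)*(l^2 - 4) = (l - 3)*(l - 2)*(l + 2)*(l + 2)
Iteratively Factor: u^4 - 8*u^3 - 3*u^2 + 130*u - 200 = (u - 2)*(u^3 - 6*u^2 - 15*u + 100) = (u - 5)*(u - 2)*(u^2 - u - 20) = (u - 5)*(u - 2)*(u + 4)*(u - 5)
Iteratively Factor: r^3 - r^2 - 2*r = (r - 2)*(r^2 + r) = (r - 2)*(r + 1)*(r)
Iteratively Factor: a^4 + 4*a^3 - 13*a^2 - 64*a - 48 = (a + 4)*(a^3 - 13*a - 12) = (a + 1)*(a + 4)*(a^2 - a - 12) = (a - 4)*(a + 1)*(a + 4)*(a + 3)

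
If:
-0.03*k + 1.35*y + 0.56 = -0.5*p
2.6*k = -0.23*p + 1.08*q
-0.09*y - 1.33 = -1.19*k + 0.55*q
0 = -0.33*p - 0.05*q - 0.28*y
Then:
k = -14.61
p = 8.29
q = -33.40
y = -3.81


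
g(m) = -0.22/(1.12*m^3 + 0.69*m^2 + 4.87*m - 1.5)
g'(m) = -0.22*(-3.36*m^2 - 1.38*m - 4.87)/(1.12*m^3 + 0.69*m^2 + 4.87*m - 1.5)^2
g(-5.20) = 0.00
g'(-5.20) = 0.00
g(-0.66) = 0.05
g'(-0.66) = 0.05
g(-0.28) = 0.08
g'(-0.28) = 0.13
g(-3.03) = 0.01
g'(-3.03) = 0.00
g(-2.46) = 0.01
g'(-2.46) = 0.01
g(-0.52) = 0.05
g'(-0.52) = 0.07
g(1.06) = -0.04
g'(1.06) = 0.07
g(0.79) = -0.07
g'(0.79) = 0.16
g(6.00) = -0.00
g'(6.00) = 0.00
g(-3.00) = 0.01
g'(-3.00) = 0.00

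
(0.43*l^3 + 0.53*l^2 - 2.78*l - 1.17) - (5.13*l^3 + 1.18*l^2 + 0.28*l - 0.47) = -4.7*l^3 - 0.65*l^2 - 3.06*l - 0.7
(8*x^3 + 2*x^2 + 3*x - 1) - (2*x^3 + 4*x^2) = 6*x^3 - 2*x^2 + 3*x - 1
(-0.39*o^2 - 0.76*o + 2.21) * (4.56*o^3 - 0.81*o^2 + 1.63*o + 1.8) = -1.7784*o^5 - 3.1497*o^4 + 10.0575*o^3 - 3.7309*o^2 + 2.2343*o + 3.978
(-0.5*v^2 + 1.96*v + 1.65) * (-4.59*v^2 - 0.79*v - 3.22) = 2.295*v^4 - 8.6014*v^3 - 7.5119*v^2 - 7.6147*v - 5.313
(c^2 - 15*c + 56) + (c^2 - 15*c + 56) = 2*c^2 - 30*c + 112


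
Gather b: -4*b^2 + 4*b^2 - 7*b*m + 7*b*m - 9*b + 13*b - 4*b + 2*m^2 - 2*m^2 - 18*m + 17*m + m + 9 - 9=0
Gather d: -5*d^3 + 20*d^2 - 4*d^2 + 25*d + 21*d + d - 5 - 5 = -5*d^3 + 16*d^2 + 47*d - 10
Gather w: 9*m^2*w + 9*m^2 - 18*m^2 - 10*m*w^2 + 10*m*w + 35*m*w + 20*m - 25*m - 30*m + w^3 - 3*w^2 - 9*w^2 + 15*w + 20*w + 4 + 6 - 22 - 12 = -9*m^2 - 35*m + w^3 + w^2*(-10*m - 12) + w*(9*m^2 + 45*m + 35) - 24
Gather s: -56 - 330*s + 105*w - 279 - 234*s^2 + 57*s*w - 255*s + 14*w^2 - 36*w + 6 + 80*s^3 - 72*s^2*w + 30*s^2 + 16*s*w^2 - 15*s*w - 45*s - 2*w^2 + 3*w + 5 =80*s^3 + s^2*(-72*w - 204) + s*(16*w^2 + 42*w - 630) + 12*w^2 + 72*w - 324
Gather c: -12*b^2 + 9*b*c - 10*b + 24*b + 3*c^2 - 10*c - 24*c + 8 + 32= -12*b^2 + 14*b + 3*c^2 + c*(9*b - 34) + 40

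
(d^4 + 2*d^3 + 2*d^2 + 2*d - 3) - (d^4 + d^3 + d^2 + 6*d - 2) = d^3 + d^2 - 4*d - 1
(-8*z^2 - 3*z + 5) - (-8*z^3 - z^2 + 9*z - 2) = 8*z^3 - 7*z^2 - 12*z + 7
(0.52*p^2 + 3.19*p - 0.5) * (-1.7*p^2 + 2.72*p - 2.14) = -0.884*p^4 - 4.0086*p^3 + 8.414*p^2 - 8.1866*p + 1.07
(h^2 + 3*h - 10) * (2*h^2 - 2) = 2*h^4 + 6*h^3 - 22*h^2 - 6*h + 20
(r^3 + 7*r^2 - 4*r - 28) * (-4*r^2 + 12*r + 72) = -4*r^5 - 16*r^4 + 172*r^3 + 568*r^2 - 624*r - 2016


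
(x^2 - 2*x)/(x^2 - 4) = x/(x + 2)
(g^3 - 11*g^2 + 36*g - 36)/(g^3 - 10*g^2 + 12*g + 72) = (g^2 - 5*g + 6)/(g^2 - 4*g - 12)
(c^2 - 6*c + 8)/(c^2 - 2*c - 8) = (c - 2)/(c + 2)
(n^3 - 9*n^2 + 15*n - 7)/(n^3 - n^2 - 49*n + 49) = (n - 1)/(n + 7)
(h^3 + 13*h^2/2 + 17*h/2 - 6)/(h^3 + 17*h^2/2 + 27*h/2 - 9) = (h + 4)/(h + 6)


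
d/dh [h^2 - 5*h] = 2*h - 5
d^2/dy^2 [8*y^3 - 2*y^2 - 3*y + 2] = 48*y - 4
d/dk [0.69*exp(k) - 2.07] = 0.69*exp(k)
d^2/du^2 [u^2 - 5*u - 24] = 2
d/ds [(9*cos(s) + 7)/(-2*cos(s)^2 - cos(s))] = -(18*sin(s) + 7*sin(s)/cos(s)^2 + 28*tan(s))/(2*cos(s) + 1)^2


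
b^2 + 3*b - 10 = (b - 2)*(b + 5)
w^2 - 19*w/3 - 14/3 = (w - 7)*(w + 2/3)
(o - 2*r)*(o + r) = o^2 - o*r - 2*r^2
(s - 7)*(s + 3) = s^2 - 4*s - 21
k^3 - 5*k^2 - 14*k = k*(k - 7)*(k + 2)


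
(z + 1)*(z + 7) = z^2 + 8*z + 7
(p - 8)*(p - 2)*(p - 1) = p^3 - 11*p^2 + 26*p - 16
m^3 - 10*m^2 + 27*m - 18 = (m - 6)*(m - 3)*(m - 1)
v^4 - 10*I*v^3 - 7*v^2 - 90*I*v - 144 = (v - 8*I)*(v - 3*I)*(v - 2*I)*(v + 3*I)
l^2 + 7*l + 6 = (l + 1)*(l + 6)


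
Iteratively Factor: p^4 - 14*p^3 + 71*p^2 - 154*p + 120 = (p - 4)*(p^3 - 10*p^2 + 31*p - 30) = (p - 4)*(p - 2)*(p^2 - 8*p + 15) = (p - 4)*(p - 3)*(p - 2)*(p - 5)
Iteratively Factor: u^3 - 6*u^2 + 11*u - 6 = (u - 2)*(u^2 - 4*u + 3) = (u - 2)*(u - 1)*(u - 3)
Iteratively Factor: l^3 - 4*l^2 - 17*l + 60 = (l - 3)*(l^2 - l - 20) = (l - 5)*(l - 3)*(l + 4)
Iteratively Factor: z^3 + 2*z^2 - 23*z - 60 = (z - 5)*(z^2 + 7*z + 12) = (z - 5)*(z + 3)*(z + 4)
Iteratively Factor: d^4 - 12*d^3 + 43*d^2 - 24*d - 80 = (d - 4)*(d^3 - 8*d^2 + 11*d + 20) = (d - 4)*(d + 1)*(d^2 - 9*d + 20) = (d - 4)^2*(d + 1)*(d - 5)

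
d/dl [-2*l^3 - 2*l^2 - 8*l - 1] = -6*l^2 - 4*l - 8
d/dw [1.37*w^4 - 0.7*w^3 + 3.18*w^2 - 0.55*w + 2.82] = 5.48*w^3 - 2.1*w^2 + 6.36*w - 0.55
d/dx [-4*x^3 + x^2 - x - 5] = -12*x^2 + 2*x - 1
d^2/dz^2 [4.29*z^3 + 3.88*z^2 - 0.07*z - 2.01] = 25.74*z + 7.76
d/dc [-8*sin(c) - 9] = -8*cos(c)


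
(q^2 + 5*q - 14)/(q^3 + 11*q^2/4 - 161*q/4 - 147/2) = 4*(q - 2)/(4*q^2 - 17*q - 42)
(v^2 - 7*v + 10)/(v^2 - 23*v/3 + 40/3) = 3*(v - 2)/(3*v - 8)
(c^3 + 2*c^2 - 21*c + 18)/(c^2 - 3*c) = c + 5 - 6/c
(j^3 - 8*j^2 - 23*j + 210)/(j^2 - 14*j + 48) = (j^2 - 2*j - 35)/(j - 8)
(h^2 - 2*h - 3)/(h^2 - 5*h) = (h^2 - 2*h - 3)/(h*(h - 5))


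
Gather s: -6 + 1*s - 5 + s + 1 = 2*s - 10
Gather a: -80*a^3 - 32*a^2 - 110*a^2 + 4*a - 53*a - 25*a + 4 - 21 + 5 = -80*a^3 - 142*a^2 - 74*a - 12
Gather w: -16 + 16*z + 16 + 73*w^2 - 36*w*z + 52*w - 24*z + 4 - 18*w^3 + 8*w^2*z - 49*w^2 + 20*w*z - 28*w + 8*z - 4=-18*w^3 + w^2*(8*z + 24) + w*(24 - 16*z)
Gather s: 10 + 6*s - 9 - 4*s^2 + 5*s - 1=-4*s^2 + 11*s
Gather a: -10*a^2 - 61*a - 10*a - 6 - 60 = -10*a^2 - 71*a - 66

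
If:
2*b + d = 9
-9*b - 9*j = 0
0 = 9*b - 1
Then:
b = 1/9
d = 79/9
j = -1/9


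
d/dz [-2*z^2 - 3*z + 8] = -4*z - 3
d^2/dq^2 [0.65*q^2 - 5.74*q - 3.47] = 1.30000000000000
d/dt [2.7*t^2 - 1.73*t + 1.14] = 5.4*t - 1.73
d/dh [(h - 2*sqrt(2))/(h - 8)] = 2*(-4 + sqrt(2))/(h - 8)^2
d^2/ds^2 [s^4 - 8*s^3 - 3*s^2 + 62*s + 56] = 12*s^2 - 48*s - 6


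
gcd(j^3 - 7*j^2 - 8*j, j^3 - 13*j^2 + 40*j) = j^2 - 8*j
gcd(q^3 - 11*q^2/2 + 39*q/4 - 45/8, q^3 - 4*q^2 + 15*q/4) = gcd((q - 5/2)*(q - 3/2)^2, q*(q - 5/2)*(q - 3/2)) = q^2 - 4*q + 15/4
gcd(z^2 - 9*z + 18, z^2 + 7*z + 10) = 1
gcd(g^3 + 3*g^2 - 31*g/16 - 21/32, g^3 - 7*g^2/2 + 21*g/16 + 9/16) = g^2 - g/2 - 3/16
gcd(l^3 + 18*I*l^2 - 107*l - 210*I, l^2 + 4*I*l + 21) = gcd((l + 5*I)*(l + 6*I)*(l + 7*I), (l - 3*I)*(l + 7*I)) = l + 7*I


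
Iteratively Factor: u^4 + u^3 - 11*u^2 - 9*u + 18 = (u - 1)*(u^3 + 2*u^2 - 9*u - 18) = (u - 3)*(u - 1)*(u^2 + 5*u + 6) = (u - 3)*(u - 1)*(u + 3)*(u + 2)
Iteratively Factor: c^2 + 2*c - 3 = (c - 1)*(c + 3)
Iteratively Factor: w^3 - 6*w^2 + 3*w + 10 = (w - 2)*(w^2 - 4*w - 5) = (w - 2)*(w + 1)*(w - 5)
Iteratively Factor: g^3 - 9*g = (g + 3)*(g^2 - 3*g) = g*(g + 3)*(g - 3)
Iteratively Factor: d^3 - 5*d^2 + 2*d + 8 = (d - 4)*(d^2 - d - 2) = (d - 4)*(d + 1)*(d - 2)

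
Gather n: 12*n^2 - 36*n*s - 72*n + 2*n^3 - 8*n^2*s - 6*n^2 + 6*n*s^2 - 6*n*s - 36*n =2*n^3 + n^2*(6 - 8*s) + n*(6*s^2 - 42*s - 108)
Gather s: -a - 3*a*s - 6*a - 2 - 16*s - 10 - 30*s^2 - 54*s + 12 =-7*a - 30*s^2 + s*(-3*a - 70)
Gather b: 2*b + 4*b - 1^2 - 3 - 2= 6*b - 6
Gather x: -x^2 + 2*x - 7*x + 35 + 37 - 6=-x^2 - 5*x + 66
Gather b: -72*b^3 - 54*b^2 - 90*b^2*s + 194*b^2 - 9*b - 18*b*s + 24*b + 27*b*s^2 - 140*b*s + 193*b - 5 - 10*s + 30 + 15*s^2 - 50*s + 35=-72*b^3 + b^2*(140 - 90*s) + b*(27*s^2 - 158*s + 208) + 15*s^2 - 60*s + 60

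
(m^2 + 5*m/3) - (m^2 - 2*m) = 11*m/3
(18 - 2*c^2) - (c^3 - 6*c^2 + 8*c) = -c^3 + 4*c^2 - 8*c + 18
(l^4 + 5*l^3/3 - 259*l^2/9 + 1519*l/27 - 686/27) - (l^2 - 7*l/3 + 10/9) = l^4 + 5*l^3/3 - 268*l^2/9 + 1582*l/27 - 716/27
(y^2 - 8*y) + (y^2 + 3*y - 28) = 2*y^2 - 5*y - 28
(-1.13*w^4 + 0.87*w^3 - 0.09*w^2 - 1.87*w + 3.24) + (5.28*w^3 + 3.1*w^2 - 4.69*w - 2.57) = -1.13*w^4 + 6.15*w^3 + 3.01*w^2 - 6.56*w + 0.67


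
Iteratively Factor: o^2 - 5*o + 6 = (o - 3)*(o - 2)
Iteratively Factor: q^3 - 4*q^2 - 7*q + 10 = (q + 2)*(q^2 - 6*q + 5) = (q - 1)*(q + 2)*(q - 5)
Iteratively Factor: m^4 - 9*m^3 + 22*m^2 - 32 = (m - 2)*(m^3 - 7*m^2 + 8*m + 16) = (m - 4)*(m - 2)*(m^2 - 3*m - 4) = (m - 4)*(m - 2)*(m + 1)*(m - 4)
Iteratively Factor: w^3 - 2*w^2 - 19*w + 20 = (w - 1)*(w^2 - w - 20) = (w - 5)*(w - 1)*(w + 4)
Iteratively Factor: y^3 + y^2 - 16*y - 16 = (y - 4)*(y^2 + 5*y + 4) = (y - 4)*(y + 4)*(y + 1)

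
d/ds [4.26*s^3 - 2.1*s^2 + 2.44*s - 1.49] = 12.78*s^2 - 4.2*s + 2.44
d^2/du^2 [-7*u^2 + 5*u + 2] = -14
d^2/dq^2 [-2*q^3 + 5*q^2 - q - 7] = 10 - 12*q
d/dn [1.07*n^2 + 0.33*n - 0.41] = 2.14*n + 0.33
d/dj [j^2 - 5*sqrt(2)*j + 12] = 2*j - 5*sqrt(2)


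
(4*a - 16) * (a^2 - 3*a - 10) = 4*a^3 - 28*a^2 + 8*a + 160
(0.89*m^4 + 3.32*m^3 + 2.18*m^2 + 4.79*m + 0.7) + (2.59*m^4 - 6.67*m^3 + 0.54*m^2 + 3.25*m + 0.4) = 3.48*m^4 - 3.35*m^3 + 2.72*m^2 + 8.04*m + 1.1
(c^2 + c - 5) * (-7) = -7*c^2 - 7*c + 35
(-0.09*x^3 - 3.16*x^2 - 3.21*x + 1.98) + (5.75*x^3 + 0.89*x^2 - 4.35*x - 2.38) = 5.66*x^3 - 2.27*x^2 - 7.56*x - 0.4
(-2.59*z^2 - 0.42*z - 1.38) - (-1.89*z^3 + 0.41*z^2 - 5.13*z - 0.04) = 1.89*z^3 - 3.0*z^2 + 4.71*z - 1.34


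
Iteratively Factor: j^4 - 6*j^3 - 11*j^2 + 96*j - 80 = (j - 5)*(j^3 - j^2 - 16*j + 16) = (j - 5)*(j - 4)*(j^2 + 3*j - 4) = (j - 5)*(j - 4)*(j - 1)*(j + 4)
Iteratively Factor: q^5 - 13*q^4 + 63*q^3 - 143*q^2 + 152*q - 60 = (q - 1)*(q^4 - 12*q^3 + 51*q^2 - 92*q + 60) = (q - 5)*(q - 1)*(q^3 - 7*q^2 + 16*q - 12) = (q - 5)*(q - 2)*(q - 1)*(q^2 - 5*q + 6) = (q - 5)*(q - 2)^2*(q - 1)*(q - 3)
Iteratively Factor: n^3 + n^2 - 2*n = (n - 1)*(n^2 + 2*n) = n*(n - 1)*(n + 2)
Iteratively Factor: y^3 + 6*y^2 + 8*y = (y + 2)*(y^2 + 4*y) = y*(y + 2)*(y + 4)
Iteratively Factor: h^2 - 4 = (h - 2)*(h + 2)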